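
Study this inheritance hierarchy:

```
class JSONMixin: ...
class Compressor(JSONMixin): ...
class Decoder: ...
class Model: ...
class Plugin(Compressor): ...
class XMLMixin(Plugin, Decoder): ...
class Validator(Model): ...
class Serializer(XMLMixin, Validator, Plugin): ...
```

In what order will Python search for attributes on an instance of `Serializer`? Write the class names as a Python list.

[Serializer, XMLMixin, Validator, Plugin, Compressor, JSONMixin, Decoder, Model, object]

L[Serializer] = Serializer + merge(L[XMLMixin], L[Validator], L[Plugin], [XMLMixin Validator Plugin])
  take XMLMixin:  [XMLMixin Plugin Compressor JSONMixin Decoder object] + [Validator Model object] + [Plugin Compressor JSONMixin object] + [XMLMixin Validator Plugin]
  take Validator:  [Plugin Compressor JSONMixin Decoder object] + [Validator Model object] + [Plugin Compressor JSONMixin object] + [Validator Plugin]
  take Plugin:  [Plugin Compressor JSONMixin Decoder object] + [Model object] + [Plugin Compressor JSONMixin object] + [Plugin]
  take Compressor:  [Compressor JSONMixin Decoder object] + [Model object] + [Compressor JSONMixin object]
  take JSONMixin:  [JSONMixin Decoder object] + [Model object] + [JSONMixin object]
  take Decoder:  [Decoder object] + [Model object] + [object]
  take Model:  [object] + [Model object] + [object]
  take object:  [object] + [object] + [object]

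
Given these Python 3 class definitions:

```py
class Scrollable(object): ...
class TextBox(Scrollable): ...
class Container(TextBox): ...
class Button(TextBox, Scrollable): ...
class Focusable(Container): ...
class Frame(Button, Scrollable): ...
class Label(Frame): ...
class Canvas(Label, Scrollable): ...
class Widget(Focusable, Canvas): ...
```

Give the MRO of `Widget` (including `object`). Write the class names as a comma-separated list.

L[Widget] = Widget + merge(L[Focusable], L[Canvas], [Focusable Canvas])
  take Focusable:  [Focusable Container TextBox Scrollable object] + [Canvas Label Frame Button TextBox Scrollable object] + [Focusable Canvas]
  take Container:  [Container TextBox Scrollable object] + [Canvas Label Frame Button TextBox Scrollable object] + [Canvas]
  take Canvas:  [TextBox Scrollable object] + [Canvas Label Frame Button TextBox Scrollable object] + [Canvas]
  take Label:  [TextBox Scrollable object] + [Label Frame Button TextBox Scrollable object]
  take Frame:  [TextBox Scrollable object] + [Frame Button TextBox Scrollable object]
  take Button:  [TextBox Scrollable object] + [Button TextBox Scrollable object]
  take TextBox:  [TextBox Scrollable object] + [TextBox Scrollable object]
  take Scrollable:  [Scrollable object] + [Scrollable object]
  take object:  [object] + [object]

Widget, Focusable, Container, Canvas, Label, Frame, Button, TextBox, Scrollable, object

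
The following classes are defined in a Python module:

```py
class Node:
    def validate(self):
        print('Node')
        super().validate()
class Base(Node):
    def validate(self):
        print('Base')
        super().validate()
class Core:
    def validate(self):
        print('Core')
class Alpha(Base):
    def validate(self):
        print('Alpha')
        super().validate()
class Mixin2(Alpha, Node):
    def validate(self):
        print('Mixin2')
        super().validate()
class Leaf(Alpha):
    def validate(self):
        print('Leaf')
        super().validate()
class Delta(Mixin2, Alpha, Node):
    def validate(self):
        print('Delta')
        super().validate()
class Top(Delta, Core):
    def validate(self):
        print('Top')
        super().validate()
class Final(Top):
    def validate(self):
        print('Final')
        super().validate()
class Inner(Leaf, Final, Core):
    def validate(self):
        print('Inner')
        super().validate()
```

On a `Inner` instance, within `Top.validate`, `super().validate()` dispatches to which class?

L[Inner] = Inner + merge(L[Leaf], L[Final], L[Core], [Leaf Final Core])
  take Leaf:  [Leaf Alpha Base Node object] + [Final Top Delta Mixin2 Alpha Base Node Core object] + [Core object] + [Leaf Final Core]
  take Final:  [Alpha Base Node object] + [Final Top Delta Mixin2 Alpha Base Node Core object] + [Core object] + [Final Core]
  take Top:  [Alpha Base Node object] + [Top Delta Mixin2 Alpha Base Node Core object] + [Core object] + [Core]
  take Delta:  [Alpha Base Node object] + [Delta Mixin2 Alpha Base Node Core object] + [Core object] + [Core]
  take Mixin2:  [Alpha Base Node object] + [Mixin2 Alpha Base Node Core object] + [Core object] + [Core]
  take Alpha:  [Alpha Base Node object] + [Alpha Base Node Core object] + [Core object] + [Core]
  take Base:  [Base Node object] + [Base Node Core object] + [Core object] + [Core]
  take Node:  [Node object] + [Node Core object] + [Core object] + [Core]
  take Core:  [object] + [Core object] + [Core object] + [Core]
  take object:  [object] + [object] + [object]
MRO: Inner Leaf Final Top Delta Mixin2 Alpha Base Node Core object
super() in Top.validate on a Inner instance goes to the class after Top in Inner's MRO: Delta.

Delta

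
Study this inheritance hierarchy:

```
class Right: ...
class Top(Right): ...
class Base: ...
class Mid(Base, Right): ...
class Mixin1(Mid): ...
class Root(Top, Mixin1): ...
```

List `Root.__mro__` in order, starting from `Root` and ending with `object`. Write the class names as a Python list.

[Root, Top, Mixin1, Mid, Base, Right, object]

L[Root] = Root + merge(L[Top], L[Mixin1], [Top Mixin1])
  take Top:  [Top Right object] + [Mixin1 Mid Base Right object] + [Top Mixin1]
  take Mixin1:  [Right object] + [Mixin1 Mid Base Right object] + [Mixin1]
  take Mid:  [Right object] + [Mid Base Right object]
  take Base:  [Right object] + [Base Right object]
  take Right:  [Right object] + [Right object]
  take object:  [object] + [object]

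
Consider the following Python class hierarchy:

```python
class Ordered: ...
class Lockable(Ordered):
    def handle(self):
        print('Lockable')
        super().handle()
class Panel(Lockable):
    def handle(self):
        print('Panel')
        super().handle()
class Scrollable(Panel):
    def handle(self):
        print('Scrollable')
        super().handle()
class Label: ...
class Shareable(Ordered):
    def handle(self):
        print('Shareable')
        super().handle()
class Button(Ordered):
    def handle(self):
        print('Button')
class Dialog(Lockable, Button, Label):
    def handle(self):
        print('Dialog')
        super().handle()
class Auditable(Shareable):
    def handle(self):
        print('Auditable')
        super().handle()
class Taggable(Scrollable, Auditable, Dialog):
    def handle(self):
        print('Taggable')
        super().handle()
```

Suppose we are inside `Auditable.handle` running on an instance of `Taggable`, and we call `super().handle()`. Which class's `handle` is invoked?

L[Taggable] = Taggable + merge(L[Scrollable], L[Auditable], L[Dialog], [Scrollable Auditable Dialog])
  take Scrollable:  [Scrollable Panel Lockable Ordered object] + [Auditable Shareable Ordered object] + [Dialog Lockable Button Ordered Label object] + [Scrollable Auditable Dialog]
  take Panel:  [Panel Lockable Ordered object] + [Auditable Shareable Ordered object] + [Dialog Lockable Button Ordered Label object] + [Auditable Dialog]
  take Auditable:  [Lockable Ordered object] + [Auditable Shareable Ordered object] + [Dialog Lockable Button Ordered Label object] + [Auditable Dialog]
  take Shareable:  [Lockable Ordered object] + [Shareable Ordered object] + [Dialog Lockable Button Ordered Label object] + [Dialog]
  take Dialog:  [Lockable Ordered object] + [Ordered object] + [Dialog Lockable Button Ordered Label object] + [Dialog]
  take Lockable:  [Lockable Ordered object] + [Ordered object] + [Lockable Button Ordered Label object]
  take Button:  [Ordered object] + [Ordered object] + [Button Ordered Label object]
  take Ordered:  [Ordered object] + [Ordered object] + [Ordered Label object]
  take Label:  [object] + [object] + [Label object]
  take object:  [object] + [object] + [object]
MRO: Taggable Scrollable Panel Auditable Shareable Dialog Lockable Button Ordered Label object
super() in Auditable.handle on a Taggable instance goes to the class after Auditable in Taggable's MRO: Shareable.

Shareable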